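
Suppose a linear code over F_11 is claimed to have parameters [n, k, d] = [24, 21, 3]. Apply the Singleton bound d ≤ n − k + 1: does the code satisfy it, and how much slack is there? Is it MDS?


Singleton RHS = n − k + 1 = 4, slack = 1, bound satisfied, not MDS.

Singleton bound: d ≤ n − k + 1.
Here n = 24, k = 21, so n − k + 1 = 4.
Given d = 3, check d ≤ 4: YES.
Slack = (n − k + 1) − d = 1.
The code is NOT MDS (slack = 1 > 0).
Description: the claimed parameters are [24, 21, 3]_11; such a code would be non-MDS.


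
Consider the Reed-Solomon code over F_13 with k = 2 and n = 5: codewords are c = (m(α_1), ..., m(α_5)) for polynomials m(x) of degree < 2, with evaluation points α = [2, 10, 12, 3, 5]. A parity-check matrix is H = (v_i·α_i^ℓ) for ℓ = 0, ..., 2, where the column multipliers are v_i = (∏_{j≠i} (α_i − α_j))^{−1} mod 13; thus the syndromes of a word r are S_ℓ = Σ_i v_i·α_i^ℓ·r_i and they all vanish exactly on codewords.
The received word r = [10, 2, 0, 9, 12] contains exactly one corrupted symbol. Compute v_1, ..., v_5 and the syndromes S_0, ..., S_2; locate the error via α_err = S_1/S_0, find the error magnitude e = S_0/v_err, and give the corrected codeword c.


S = (9, 6, 4), error at position 5, error magnitude e = 5, c = [10, 2, 0, 9, 7].

Step 1: column multipliers v_i = (∏_{j≠i}(α_i − α_j))^{−1} mod 13.
  i = 1 (α = 2): (2−10)(2−12)(2−3)(2−5) = (−8)·(−10)·(−1)·(−3) = 240 ≡ 6, so v_1 = 6^{−1} = 11 (mod 13).
  i = 2 (α = 10): (10−2)(10−12)(10−3)(10−5) = 8·(−2)·7·5 = −560 ≡ 12, so v_2 = 12^{−1} = 12 (mod 13).
  i = 3 (α = 12): (12−2)(12−10)(12−3)(12−5) = 10·2·9·7 = 1260 ≡ 12, so v_3 = 12^{−1} = 12 (mod 13).
  i = 4 (α = 3): (3−2)(3−10)(3−12)(3−5) = 1·(−7)·(−9)·(−2) = −126 ≡ 4, so v_4 = 4^{−1} = 10 (mod 13).
  i = 5 (α = 5): (5−2)(5−10)(5−12)(5−3) = 3·(−5)·(−7)·2 = 210 ≡ 2, so v_5 = 2^{−1} = 7 (mod 13).
  v = [11, 12, 12, 10, 7].
Step 2: syndromes of r = [10, 2, 0, 9, 12] (all sums mod 13).
  S_0 = Σ v_i r_i = 11·10 + 12·2 + 12·0 + 10·9 + 7·12 = 308 ≡ 9.
  S_1 = Σ v_i α_i r_i = 11·2·10 + 12·10·2 + 12·12·0 + 10·3·9 + 7·5·12 = 1150 ≡ 6.
  α_i^2 mod 13 = [4, 9, 1, 9, 12].
  S_2 = Σ v_i α_i^2 r_i = 11·4·10 + 12·9·2 + 12·1·0 + 10·9·9 + 7·12·12 = 2474 ≡ 4.
  S = (9, 6, 4) ≠ 0, so r is not a codeword (an error is present).
Step 3: locate the error. For a single error e at position i, S_ℓ = v_i·e·α_i^ℓ, so α_err = S_1/S_0.
  S_0^{−1} = 9^{−1} = 3 (mod 13), so α_err = 6·3 = 18 ≡ 5 = α_5. Error position i = 5.
  Consistency check: S_2/S_1 = 4·11 = 44 ≡ 5 = α_err ✓ (single-error assumption holds).
Step 4: error magnitude e = S_0/v_5 = S_0·∏_{j≠5}(α_5 − α_j) = 9·2 = 18 ≡ 5 (mod 13).
Step 5: correct position 5: c_5 = r_5 − e = 12 − 5 ≡ 7 (mod 13). Hence c = [10, 2, 0, 9, 7].
  Check: interpolating c through the α_i gives m(x) = 12 + 12·x (degree < 2) with m(α_i) = c_i for every i, so c is indeed a codeword.


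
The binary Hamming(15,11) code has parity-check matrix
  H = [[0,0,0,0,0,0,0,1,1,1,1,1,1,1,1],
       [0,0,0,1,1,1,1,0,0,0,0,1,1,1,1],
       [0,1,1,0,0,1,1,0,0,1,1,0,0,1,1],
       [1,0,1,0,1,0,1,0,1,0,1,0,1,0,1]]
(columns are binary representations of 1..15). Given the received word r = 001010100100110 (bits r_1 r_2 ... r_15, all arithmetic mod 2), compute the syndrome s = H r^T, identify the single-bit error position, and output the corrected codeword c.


s = (1, 0, 0, 0)^T, error position = 8, corrected codeword c = 001010110100110

Compute s = H r^T mod 2 one row at a time:
  s_1 = 0 + 0 + 1 + 0 + 0 + 1 + 1 + 0 = 3 ≡ 1 (mod 2).
  s_2 = 0 + 1 + 0 + 1 + 0 + 1 + 1 + 0 = 4 ≡ 0 (mod 2).
  s_3 = 0 + 1 + 0 + 1 + 1 + 0 + 1 + 0 = 4 ≡ 0 (mod 2).
  s_4 = 0 + 1 + 1 + 1 + 0 + 0 + 1 + 0 = 4 ≡ 0 (mod 2).
s = (1, 0, 0, 0)^T — this equals column 8 of H (binary 1000), so error is at position 8.
Correct: flip bit 8 of r = 001010100100110 to get c = 001010110100110.


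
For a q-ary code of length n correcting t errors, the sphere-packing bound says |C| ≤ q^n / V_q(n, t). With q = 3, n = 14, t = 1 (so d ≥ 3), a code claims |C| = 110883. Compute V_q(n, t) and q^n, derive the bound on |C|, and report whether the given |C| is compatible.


V_q(n, t) = 29, q^n = 4782969, Hamming bound = 164929, |C| = 110883 ≤ bound (satisfied).

Step 1: Compute V_q(n, t) = Σ_{j=0}^1 C(n, j) (q−1)^j.
  j = 0: C(14,0)·(2)^0 = 1·1 = 1.
  j = 1: C(14,1)·(2)^1 = 14·2 = 28.
  V_q(n, t) = 1 + 28 = 29.
Step 2: q^n = 3^14 = 4782969.
Step 3: Hamming bound ⌊q^n / V_q(n,t)⌋ = ⌊4782969/29⌋ = 164929.
Step 4: Compare |C| = 110883 to 164929: satisfied.
The claimed |C| lies below the Hamming bound.


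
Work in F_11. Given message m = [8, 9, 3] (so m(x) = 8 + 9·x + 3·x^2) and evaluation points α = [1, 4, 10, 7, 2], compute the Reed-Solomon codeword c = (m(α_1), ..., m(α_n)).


c = [9, 4, 2, 9, 5]

Message polynomial: m(x) = 8 + 9·x + 3·x^2 (mod 11).
For each evaluation point α_i, compute m(α_i) mod 11:
  α_1 = 1: Horner steps 3 → 1 → 9, so m(1) = 9.
  α_2 = 4: Horner steps 3 → 10 → 4, so m(4) = 4.
  α_3 = 10: Horner steps 3 → 6 → 2, so m(10) = 2.
  α_4 = 7: Horner steps 3 → 8 → 9, so m(7) = 9.
  α_5 = 2: Horner steps 3 → 4 → 5, so m(2) = 5.
Codeword c = [9, 4, 2, 9, 5] ∈ F_11^5.


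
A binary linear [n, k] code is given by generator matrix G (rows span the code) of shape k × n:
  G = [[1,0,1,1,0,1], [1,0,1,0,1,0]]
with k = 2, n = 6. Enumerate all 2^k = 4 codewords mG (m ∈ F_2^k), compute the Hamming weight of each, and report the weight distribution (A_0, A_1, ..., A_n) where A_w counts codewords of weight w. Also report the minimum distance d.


Weight distribution: A_0 = 1, A_3 = 2, A_4 = 1. Minimum distance d = 3.

Enumerate all 2^2 = 4 messages m ∈ F_2^2.
For each, compute codeword c = mG in F_2^6, then tally its weight.
  m = 00 → c = 000000, weight = 0.
  m = 10 → c = 101101, weight = 4.
  m = 01 → c = 101010, weight = 3.
  m = 11 → c = 000111, weight = 3.
Tally weights:
  weight 0: 1 codewords.
  weight 3: 2 codewords.
  weight 4: 1 codewords.
Minimum distance d = smallest w > 0 with A_w > 0 = 3.
Sanity: Σ A_w = 4 = 2^2 = 4 ✓.


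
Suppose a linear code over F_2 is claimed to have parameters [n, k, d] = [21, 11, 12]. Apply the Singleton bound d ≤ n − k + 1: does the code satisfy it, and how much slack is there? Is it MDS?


Singleton RHS = n − k + 1 = 11, slack = -1, bound violated (no such code; not MDS).

Singleton bound: d ≤ n − k + 1.
Here n = 21, k = 11, so n − k + 1 = 11.
Given d = 12, check d ≤ 11: NO.
Slack = (n − k + 1) − d = -1.
The slack is negative: d = 12 exceeds n − k + 1 = 11 by 1, so the Singleton bound is violated and no linear [21, 11, 12]_2 code can exist. In particular it is not MDS (MDS requires d = n − k + 1 exactly).
Description: the claimed parameters are [21, 11, 12]_2; such a code would be impossible (violates the Singleton bound).


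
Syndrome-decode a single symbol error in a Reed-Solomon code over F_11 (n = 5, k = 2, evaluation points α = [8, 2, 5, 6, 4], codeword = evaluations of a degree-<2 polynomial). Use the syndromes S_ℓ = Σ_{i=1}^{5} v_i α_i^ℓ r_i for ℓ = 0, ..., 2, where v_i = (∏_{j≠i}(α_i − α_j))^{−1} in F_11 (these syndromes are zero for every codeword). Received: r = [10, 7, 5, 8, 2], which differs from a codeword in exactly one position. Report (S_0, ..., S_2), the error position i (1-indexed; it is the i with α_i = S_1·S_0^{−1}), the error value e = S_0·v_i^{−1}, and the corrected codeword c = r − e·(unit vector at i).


S = (7, 1, 8), error at position 1, error magnitude e = 7, c = [3, 7, 5, 8, 2].

Step 1: column multipliers v_i = (∏_{j≠i}(α_i − α_j))^{−1} mod 11.
  i = 1 (α = 8): (8−2)(8−5)(8−6)(8−4) = 6·3·2·4 = 144 ≡ 1, so v_1 = 1^{−1} = 1 (mod 11).
  i = 2 (α = 2): (2−8)(2−5)(2−6)(2−4) = (−6)·(−3)·(−4)·(−2) = 144 ≡ 1, so v_2 = 1^{−1} = 1 (mod 11).
  i = 3 (α = 5): (5−8)(5−2)(5−6)(5−4) = (−3)·3·(−1)·1 = 9 ≡ 9, so v_3 = 9^{−1} = 5 (mod 11).
  i = 4 (α = 6): (6−8)(6−2)(6−5)(6−4) = (−2)·4·1·2 = −16 ≡ 6, so v_4 = 6^{−1} = 2 (mod 11).
  i = 5 (α = 4): (4−8)(4−2)(4−5)(4−6) = (−4)·2·(−1)·(−2) = −16 ≡ 6, so v_5 = 6^{−1} = 2 (mod 11).
  v = [1, 1, 5, 2, 2].
Step 2: syndromes of r = [10, 7, 5, 8, 2] (all sums mod 11).
  S_0 = Σ v_i r_i = 1·10 + 1·7 + 5·5 + 2·8 + 2·2 = 62 ≡ 7.
  S_1 = Σ v_i α_i r_i = 1·8·10 + 1·2·7 + 5·5·5 + 2·6·8 + 2·4·2 = 331 ≡ 1.
  α_i^2 mod 11 = [9, 4, 3, 3, 5].
  S_2 = Σ v_i α_i^2 r_i = 1·9·10 + 1·4·7 + 5·3·5 + 2·3·8 + 2·5·2 = 261 ≡ 8.
  S = (7, 1, 8) ≠ 0, so r is not a codeword (an error is present).
Step 3: locate the error. For a single error e at position i, S_ℓ = v_i·e·α_i^ℓ, so α_err = S_1/S_0.
  S_0^{−1} = 7^{−1} = 8 (mod 11), so α_err = 1·8 = 8 ≡ 8 = α_1. Error position i = 1.
  Consistency check: S_2/S_1 = 8·1 = 8 ≡ 8 = α_err ✓ (single-error assumption holds).
Step 4: error magnitude e = S_0/v_1 = S_0·∏_{j≠1}(α_1 − α_j) = 7·1 = 7 ≡ 7 (mod 11).
Step 5: correct position 1: c_1 = r_1 − e = 10 − 7 ≡ 3 (mod 11). Hence c = [3, 7, 5, 8, 2].
  Check: interpolating c through the α_i gives m(x) = 1 + 3·x (degree < 2) with m(α_i) = c_i for every i, so c is indeed a codeword.


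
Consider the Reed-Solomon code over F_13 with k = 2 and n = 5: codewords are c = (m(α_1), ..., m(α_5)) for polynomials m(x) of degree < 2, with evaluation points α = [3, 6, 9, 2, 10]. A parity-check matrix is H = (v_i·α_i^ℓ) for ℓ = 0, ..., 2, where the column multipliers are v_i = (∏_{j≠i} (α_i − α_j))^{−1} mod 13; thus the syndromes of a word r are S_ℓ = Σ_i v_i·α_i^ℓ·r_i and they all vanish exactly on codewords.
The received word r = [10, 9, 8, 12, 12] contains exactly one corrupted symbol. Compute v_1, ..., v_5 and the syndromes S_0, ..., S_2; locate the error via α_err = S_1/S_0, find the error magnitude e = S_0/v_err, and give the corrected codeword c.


S = (2, 4, 8), error at position 4, error magnitude e = 6, c = [10, 9, 8, 6, 12].

Step 1: column multipliers v_i = (∏_{j≠i}(α_i − α_j))^{−1} mod 13.
  i = 1 (α = 3): (3−6)(3−9)(3−2)(3−10) = (−3)·(−6)·1·(−7) = −126 ≡ 4, so v_1 = 4^{−1} = 10 (mod 13).
  i = 2 (α = 6): (6−3)(6−9)(6−2)(6−10) = 3·(−3)·4·(−4) = 144 ≡ 1, so v_2 = 1^{−1} = 1 (mod 13).
  i = 3 (α = 9): (9−3)(9−6)(9−2)(9−10) = 6·3·7·(−1) = −126 ≡ 4, so v_3 = 4^{−1} = 10 (mod 13).
  i = 4 (α = 2): (2−3)(2−6)(2−9)(2−10) = (−1)·(−4)·(−7)·(−8) = 224 ≡ 3, so v_4 = 3^{−1} = 9 (mod 13).
  i = 5 (α = 10): (10−3)(10−6)(10−9)(10−2) = 7·4·1·8 = 224 ≡ 3, so v_5 = 3^{−1} = 9 (mod 13).
  v = [10, 1, 10, 9, 9].
Step 2: syndromes of r = [10, 9, 8, 12, 12] (all sums mod 13).
  S_0 = Σ v_i r_i = 10·10 + 1·9 + 10·8 + 9·12 + 9·12 = 405 ≡ 2.
  S_1 = Σ v_i α_i r_i = 10·3·10 + 1·6·9 + 10·9·8 + 9·2·12 + 9·10·12 = 2370 ≡ 4.
  α_i^2 mod 13 = [9, 10, 3, 4, 9].
  S_2 = Σ v_i α_i^2 r_i = 10·9·10 + 1·10·9 + 10·3·8 + 9·4·12 + 9·9·12 = 2634 ≡ 8.
  S = (2, 4, 8) ≠ 0, so r is not a codeword (an error is present).
Step 3: locate the error. For a single error e at position i, S_ℓ = v_i·e·α_i^ℓ, so α_err = S_1/S_0.
  S_0^{−1} = 2^{−1} = 7 (mod 13), so α_err = 4·7 = 28 ≡ 2 = α_4. Error position i = 4.
  Consistency check: S_2/S_1 = 8·10 = 80 ≡ 2 = α_err ✓ (single-error assumption holds).
Step 4: error magnitude e = S_0/v_4 = S_0·∏_{j≠4}(α_4 − α_j) = 2·3 = 6 ≡ 6 (mod 13).
Step 5: correct position 4: c_4 = r_4 − e = 12 − 6 ≡ 6 (mod 13). Hence c = [10, 9, 8, 6, 12].
  Check: interpolating c through the α_i gives m(x) = 11 + 4·x (degree < 2) with m(α_i) = c_i for every i, so c is indeed a codeword.


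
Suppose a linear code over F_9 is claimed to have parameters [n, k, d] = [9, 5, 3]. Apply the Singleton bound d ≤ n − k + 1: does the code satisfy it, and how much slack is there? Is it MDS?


Singleton RHS = n − k + 1 = 5, slack = 2, bound satisfied, not MDS.

Singleton bound: d ≤ n − k + 1.
Here n = 9, k = 5, so n − k + 1 = 5.
Given d = 3, check d ≤ 5: YES.
Slack = (n − k + 1) − d = 2.
The code is NOT MDS (slack = 2 > 0).
Description: the claimed parameters are [9, 5, 3]_9; such a code would be non-MDS.


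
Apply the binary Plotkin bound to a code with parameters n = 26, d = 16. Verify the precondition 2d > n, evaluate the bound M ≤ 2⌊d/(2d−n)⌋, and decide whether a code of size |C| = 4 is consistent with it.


Plotkin bound M ≤ 4; given |C| = 4 ≤ bound (satisfied).

Check applicability: 2d = 32, n = 26.
2d − n = 6 > 0, so Plotkin applies.
Compute d/(2d−n) = 16/6 ≈ 2.6667.
⌊d/(2d−n)⌋ = 2.
Plotkin bound: M ≤ 2·2 = 4.
Given |C| = 4, check: satisfied.
This |C| is at the Plotkin bound.


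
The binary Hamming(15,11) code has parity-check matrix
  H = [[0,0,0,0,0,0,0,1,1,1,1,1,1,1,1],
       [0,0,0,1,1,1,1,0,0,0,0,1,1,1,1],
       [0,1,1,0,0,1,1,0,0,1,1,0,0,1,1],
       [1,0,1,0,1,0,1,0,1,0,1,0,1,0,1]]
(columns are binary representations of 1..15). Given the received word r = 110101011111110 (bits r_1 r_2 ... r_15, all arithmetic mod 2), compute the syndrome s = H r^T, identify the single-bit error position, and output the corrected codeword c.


s = (1, 1, 1, 0)^T, error position = 14, corrected codeword c = 110101011111100

Compute s = H r^T mod 2 one row at a time:
  s_1 = 1 + 1 + 1 + 1 + 1 + 1 + 1 + 0 = 7 ≡ 1 (mod 2).
  s_2 = 1 + 0 + 1 + 0 + 1 + 1 + 1 + 0 = 5 ≡ 1 (mod 2).
  s_3 = 1 + 0 + 1 + 0 + 1 + 1 + 1 + 0 = 5 ≡ 1 (mod 2).
  s_4 = 1 + 0 + 0 + 0 + 1 + 1 + 1 + 0 = 4 ≡ 0 (mod 2).
s = (1, 1, 1, 0)^T — this equals column 14 of H (binary 1110), so error is at position 14.
Correct: flip bit 14 of r = 110101011111110 to get c = 110101011111100.


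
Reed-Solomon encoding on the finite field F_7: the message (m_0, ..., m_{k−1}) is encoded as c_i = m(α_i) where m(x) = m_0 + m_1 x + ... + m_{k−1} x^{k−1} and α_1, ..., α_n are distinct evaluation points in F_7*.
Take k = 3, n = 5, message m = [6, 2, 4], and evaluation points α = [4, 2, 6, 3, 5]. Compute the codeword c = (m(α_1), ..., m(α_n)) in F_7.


c = [1, 5, 1, 6, 4]

Message polynomial: m(x) = 6 + 2·x + 4·x^2 (mod 7).
For each evaluation point α_i, compute m(α_i) mod 7:
  α_1 = 4: Horner steps 4 → 4 → 1, so m(4) = 1.
  α_2 = 2: Horner steps 4 → 3 → 5, so m(2) = 5.
  α_3 = 6: Horner steps 4 → 5 → 1, so m(6) = 1.
  α_4 = 3: Horner steps 4 → 0 → 6, so m(3) = 6.
  α_5 = 5: Horner steps 4 → 1 → 4, so m(5) = 4.
Codeword c = [1, 5, 1, 6, 4] ∈ F_7^5.


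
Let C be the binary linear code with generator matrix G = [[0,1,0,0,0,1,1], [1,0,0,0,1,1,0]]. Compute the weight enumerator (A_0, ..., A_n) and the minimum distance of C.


Weight distribution: A_0 = 1, A_3 = 2, A_4 = 1. Minimum distance d = 3.

Enumerate all 2^2 = 4 messages m ∈ F_2^2.
For each, compute codeword c = mG in F_2^7, then tally its weight.
  m = 00 → c = 0000000, weight = 0.
  m = 10 → c = 0100011, weight = 3.
  m = 01 → c = 1000110, weight = 3.
  m = 11 → c = 1100101, weight = 4.
Tally weights:
  weight 0: 1 codewords.
  weight 3: 2 codewords.
  weight 4: 1 codewords.
Minimum distance d = smallest w > 0 with A_w > 0 = 3.
Sanity: Σ A_w = 4 = 2^2 = 4 ✓.


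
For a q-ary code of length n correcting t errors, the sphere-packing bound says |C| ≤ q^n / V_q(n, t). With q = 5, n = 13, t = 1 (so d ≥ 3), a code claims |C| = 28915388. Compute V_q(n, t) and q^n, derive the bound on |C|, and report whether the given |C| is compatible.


V_q(n, t) = 53, q^n = 1220703125, Hamming bound = 23032134, |C| = 28915388 > bound (violated).

Step 1: Compute V_q(n, t) = Σ_{j=0}^1 C(n, j) (q−1)^j.
  j = 0: C(13,0)·(4)^0 = 1·1 = 1.
  j = 1: C(13,1)·(4)^1 = 13·4 = 52.
  V_q(n, t) = 1 + 52 = 53.
Step 2: q^n = 5^13 = 1220703125.
Step 3: Hamming bound ⌊q^n / V_q(n,t)⌋ = ⌊1220703125/53⌋ = 23032134.
Step 4: Compare |C| = 28915388 to 23032134: violated.
The claimed |C| lies above the Hamming bound, so no 5-ary code of length 13 with d ≥ 3 can have 28915388 codewords.


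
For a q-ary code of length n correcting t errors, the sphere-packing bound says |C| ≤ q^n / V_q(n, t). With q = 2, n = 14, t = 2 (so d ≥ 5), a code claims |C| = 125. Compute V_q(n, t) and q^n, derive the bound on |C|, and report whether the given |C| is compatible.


V_q(n, t) = 106, q^n = 16384, Hamming bound = 154, |C| = 125 ≤ bound (satisfied).

Step 1: Compute V_q(n, t) = Σ_{j=0}^2 C(n, j) (q−1)^j.
  j = 0: C(14,0)·(1)^0 = 1·1 = 1.
  j = 1: C(14,1)·(1)^1 = 14·1 = 14.
  j = 2: C(14,2)·(1)^2 = 91·1 = 91.
  V_q(n, t) = 1 + 14 + 91 = 106.
Step 2: q^n = 2^14 = 16384.
Step 3: Hamming bound ⌊q^n / V_q(n,t)⌋ = ⌊16384/106⌋ = 154.
Step 4: Compare |C| = 125 to 154: satisfied.
The claimed |C| lies below the Hamming bound.


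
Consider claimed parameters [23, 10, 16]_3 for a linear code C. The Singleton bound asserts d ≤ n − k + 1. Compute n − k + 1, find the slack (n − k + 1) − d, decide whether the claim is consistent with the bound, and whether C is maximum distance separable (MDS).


Singleton RHS = n − k + 1 = 14, slack = -2, bound violated (no such code; not MDS).

Singleton bound: d ≤ n − k + 1.
Here n = 23, k = 10, so n − k + 1 = 14.
Given d = 16, check d ≤ 14: NO.
Slack = (n − k + 1) − d = -2.
The slack is negative: d = 16 exceeds n − k + 1 = 14 by 2, so the Singleton bound is violated and no linear [23, 10, 16]_3 code can exist. In particular it is not MDS (MDS requires d = n − k + 1 exactly).
Description: the claimed parameters are [23, 10, 16]_3; such a code would be impossible (violates the Singleton bound).


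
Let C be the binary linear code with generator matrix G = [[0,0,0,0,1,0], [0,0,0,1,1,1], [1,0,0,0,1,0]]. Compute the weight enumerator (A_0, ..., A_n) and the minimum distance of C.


Weight distribution: A_0 = 1, A_1 = 2, A_2 = 2, A_3 = 2, A_4 = 1. Minimum distance d = 1.

Enumerate all 2^3 = 8 messages m ∈ F_2^3.
For each, compute codeword c = mG in F_2^6, then tally its weight.
  m = 000 → c = 000000, weight = 0.
  m = 100 → c = 000010, weight = 1.
  m = 010 → c = 000111, weight = 3.
  m = 110 → c = 000101, weight = 2.
  m = 001 → c = 100010, weight = 2.
  m = 101 → c = 100000, weight = 1.
  m = 011 → c = 100101, weight = 3.
  m = 111 → c = 100111, weight = 4.
Tally weights:
  weight 0: 1 codewords.
  weight 1: 2 codewords.
  weight 2: 2 codewords.
  weight 3: 2 codewords.
  weight 4: 1 codewords.
Minimum distance d = smallest w > 0 with A_w > 0 = 1.
Sanity: Σ A_w = 8 = 2^3 = 8 ✓.


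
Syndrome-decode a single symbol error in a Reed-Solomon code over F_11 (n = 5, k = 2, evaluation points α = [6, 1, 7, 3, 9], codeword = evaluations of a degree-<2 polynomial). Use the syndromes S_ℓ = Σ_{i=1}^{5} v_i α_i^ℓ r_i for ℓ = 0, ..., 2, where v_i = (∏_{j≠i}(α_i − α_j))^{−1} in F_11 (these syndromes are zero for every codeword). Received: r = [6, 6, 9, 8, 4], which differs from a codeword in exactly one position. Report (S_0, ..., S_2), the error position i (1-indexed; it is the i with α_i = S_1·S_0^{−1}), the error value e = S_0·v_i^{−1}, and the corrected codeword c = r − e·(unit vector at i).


S = (10, 10, 10), error at position 2, error magnitude e = 4, c = [6, 2, 9, 8, 4].

Step 1: column multipliers v_i = (∏_{j≠i}(α_i − α_j))^{−1} mod 11.
  i = 1 (α = 6): (6−1)(6−7)(6−3)(6−9) = 5·(−1)·3·(−3) = 45 ≡ 1, so v_1 = 1^{−1} = 1 (mod 11).
  i = 2 (α = 1): (1−6)(1−7)(1−3)(1−9) = (−5)·(−6)·(−2)·(−8) = 480 ≡ 7, so v_2 = 7^{−1} = 8 (mod 11).
  i = 3 (α = 7): (7−6)(7−1)(7−3)(7−9) = 1·6·4·(−2) = −48 ≡ 7, so v_3 = 7^{−1} = 8 (mod 11).
  i = 4 (α = 3): (3−6)(3−1)(3−7)(3−9) = (−3)·2·(−4)·(−6) = −144 ≡ 10, so v_4 = 10^{−1} = 10 (mod 11).
  i = 5 (α = 9): (9−6)(9−1)(9−7)(9−3) = 3·8·2·6 = 288 ≡ 2, so v_5 = 2^{−1} = 6 (mod 11).
  v = [1, 8, 8, 10, 6].
Step 2: syndromes of r = [6, 6, 9, 8, 4] (all sums mod 11).
  S_0 = Σ v_i r_i = 1·6 + 8·6 + 8·9 + 10·8 + 6·4 = 230 ≡ 10.
  S_1 = Σ v_i α_i r_i = 1·6·6 + 8·1·6 + 8·7·9 + 10·3·8 + 6·9·4 = 1044 ≡ 10.
  α_i^2 mod 11 = [3, 1, 5, 9, 4].
  S_2 = Σ v_i α_i^2 r_i = 1·3·6 + 8·1·6 + 8·5·9 + 10·9·8 + 6·4·4 = 1242 ≡ 10.
  S = (10, 10, 10) ≠ 0, so r is not a codeword (an error is present).
Step 3: locate the error. For a single error e at position i, S_ℓ = v_i·e·α_i^ℓ, so α_err = S_1/S_0.
  S_0^{−1} = 10^{−1} = 10 (mod 11), so α_err = 10·10 = 100 ≡ 1 = α_2. Error position i = 2.
  Consistency check: S_2/S_1 = 10·10 = 100 ≡ 1 = α_err ✓ (single-error assumption holds).
Step 4: error magnitude e = S_0/v_2 = S_0·∏_{j≠2}(α_2 − α_j) = 10·7 = 70 ≡ 4 (mod 11).
Step 5: correct position 2: c_2 = r_2 − e = 6 − 4 ≡ 2 (mod 11). Hence c = [6, 2, 9, 8, 4].
  Check: interpolating c through the α_i gives m(x) = 10 + 3·x (degree < 2) with m(α_i) = c_i for every i, so c is indeed a codeword.


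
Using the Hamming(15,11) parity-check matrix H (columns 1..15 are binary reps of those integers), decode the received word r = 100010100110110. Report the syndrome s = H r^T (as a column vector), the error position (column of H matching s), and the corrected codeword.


s = (0, 0, 0, 1)^T, error position = 1, corrected codeword c = 000010100110110

Compute s = H r^T mod 2 one row at a time:
  s_1 = 0 + 0 + 1 + 1 + 0 + 1 + 1 + 0 = 4 ≡ 0 (mod 2).
  s_2 = 0 + 1 + 0 + 1 + 0 + 1 + 1 + 0 = 4 ≡ 0 (mod 2).
  s_3 = 0 + 0 + 0 + 1 + 1 + 1 + 1 + 0 = 4 ≡ 0 (mod 2).
  s_4 = 1 + 0 + 1 + 1 + 0 + 1 + 1 + 0 = 5 ≡ 1 (mod 2).
s = (0, 0, 0, 1)^T — this equals column 1 of H (binary 0001), so error is at position 1.
Correct: flip bit 1 of r = 100010100110110 to get c = 000010100110110.


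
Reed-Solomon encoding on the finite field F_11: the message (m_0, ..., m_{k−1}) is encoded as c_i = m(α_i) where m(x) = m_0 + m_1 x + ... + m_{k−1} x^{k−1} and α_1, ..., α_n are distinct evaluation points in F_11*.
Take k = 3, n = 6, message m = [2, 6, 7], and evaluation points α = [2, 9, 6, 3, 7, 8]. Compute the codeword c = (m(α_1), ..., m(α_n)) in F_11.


c = [9, 7, 4, 6, 2, 3]

Message polynomial: m(x) = 2 + 6·x + 7·x^2 (mod 11).
For each evaluation point α_i, compute m(α_i) mod 11:
  α_1 = 2: Horner steps 7 → 9 → 9, so m(2) = 9.
  α_2 = 9: Horner steps 7 → 3 → 7, so m(9) = 7.
  α_3 = 6: Horner steps 7 → 4 → 4, so m(6) = 4.
  α_4 = 3: Horner steps 7 → 5 → 6, so m(3) = 6.
  α_5 = 7: Horner steps 7 → 0 → 2, so m(7) = 2.
  α_6 = 8: Horner steps 7 → 7 → 3, so m(8) = 3.
Codeword c = [9, 7, 4, 6, 2, 3] ∈ F_11^6.


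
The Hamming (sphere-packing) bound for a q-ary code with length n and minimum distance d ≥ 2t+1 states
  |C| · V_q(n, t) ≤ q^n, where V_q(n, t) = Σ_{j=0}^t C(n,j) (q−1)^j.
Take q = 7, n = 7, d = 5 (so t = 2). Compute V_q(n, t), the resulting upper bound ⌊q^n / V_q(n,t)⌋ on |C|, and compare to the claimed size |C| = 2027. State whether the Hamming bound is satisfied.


V_q(n, t) = 799, q^n = 823543, Hamming bound = 1030, |C| = 2027 > bound (violated).

Step 1: Compute V_q(n, t) = Σ_{j=0}^2 C(n, j) (q−1)^j.
  j = 0: C(7,0)·(6)^0 = 1·1 = 1.
  j = 1: C(7,1)·(6)^1 = 7·6 = 42.
  j = 2: C(7,2)·(6)^2 = 21·36 = 756.
  V_q(n, t) = 1 + 42 + 756 = 799.
Step 2: q^n = 7^7 = 823543.
Step 3: Hamming bound ⌊q^n / V_q(n,t)⌋ = ⌊823543/799⌋ = 1030.
Step 4: Compare |C| = 2027 to 1030: violated.
The claimed |C| lies above the Hamming bound, so no 7-ary code of length 7 with d ≥ 5 can have 2027 codewords.


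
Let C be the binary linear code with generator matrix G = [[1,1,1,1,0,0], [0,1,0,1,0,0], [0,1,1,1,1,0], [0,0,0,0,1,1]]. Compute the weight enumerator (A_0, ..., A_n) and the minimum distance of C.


Weight distribution: A_0 = 1, A_2 = 7, A_4 = 7, A_6 = 1. Minimum distance d = 2.

Enumerate all 2^4 = 16 messages m ∈ F_2^4.
For each, compute codeword c = mG in F_2^6, then tally its weight.
  m = 0000 → c = 000000, weight = 0.
  m = 1000 → c = 111100, weight = 4.
  m = 0100 → c = 010100, weight = 2.
  m = 1100 → c = 101000, weight = 2.
  m = 0010 → c = 011110, weight = 4.
  m = 1010 → c = 100010, weight = 2.
  m = 0110 → c = 001010, weight = 2.
  m = 1110 → c = 110110, weight = 4.
  m = 0001 → c = 000011, weight = 2.
  m = 1001 → c = 111111, weight = 6.
  m = 0101 → c = 010111, weight = 4.
  m = 1101 → c = 101011, weight = 4.
  m = 0011 → c = 011101, weight = 4.
  m = 1011 → c = 100001, weight = 2.
  m = 0111 → c = 001001, weight = 2.
  m = 1111 → c = 110101, weight = 4.
Tally weights:
  weight 0: 1 codewords.
  weight 2: 7 codewords.
  weight 4: 7 codewords.
  weight 6: 1 codewords.
Minimum distance d = smallest w > 0 with A_w > 0 = 2.
Sanity: Σ A_w = 16 = 2^4 = 16 ✓.


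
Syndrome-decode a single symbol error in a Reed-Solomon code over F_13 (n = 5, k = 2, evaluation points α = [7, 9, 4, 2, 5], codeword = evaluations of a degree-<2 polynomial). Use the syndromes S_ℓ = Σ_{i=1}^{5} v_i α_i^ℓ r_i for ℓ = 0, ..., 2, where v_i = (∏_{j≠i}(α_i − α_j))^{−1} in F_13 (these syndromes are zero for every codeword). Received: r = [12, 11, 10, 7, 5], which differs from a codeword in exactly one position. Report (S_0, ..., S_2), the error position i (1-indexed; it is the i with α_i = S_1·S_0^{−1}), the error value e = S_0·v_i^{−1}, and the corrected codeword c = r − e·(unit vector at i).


S = (6, 3, 8), error at position 1, error magnitude e = 4, c = [8, 11, 10, 7, 5].

Step 1: column multipliers v_i = (∏_{j≠i}(α_i − α_j))^{−1} mod 13.
  i = 1 (α = 7): (7−9)(7−4)(7−2)(7−5) = (−2)·3·5·2 = −60 ≡ 5, so v_1 = 5^{−1} = 8 (mod 13).
  i = 2 (α = 9): (9−7)(9−4)(9−2)(9−5) = 2·5·7·4 = 280 ≡ 7, so v_2 = 7^{−1} = 2 (mod 13).
  i = 3 (α = 4): (4−7)(4−9)(4−2)(4−5) = (−3)·(−5)·2·(−1) = −30 ≡ 9, so v_3 = 9^{−1} = 3 (mod 13).
  i = 4 (α = 2): (2−7)(2−9)(2−4)(2−5) = (−5)·(−7)·(−2)·(−3) = 210 ≡ 2, so v_4 = 2^{−1} = 7 (mod 13).
  i = 5 (α = 5): (5−7)(5−9)(5−4)(5−2) = (−2)·(−4)·1·3 = 24 ≡ 11, so v_5 = 11^{−1} = 6 (mod 13).
  v = [8, 2, 3, 7, 6].
Step 2: syndromes of r = [12, 11, 10, 7, 5] (all sums mod 13).
  S_0 = Σ v_i r_i = 8·12 + 2·11 + 3·10 + 7·7 + 6·5 = 227 ≡ 6.
  S_1 = Σ v_i α_i r_i = 8·7·12 + 2·9·11 + 3·4·10 + 7·2·7 + 6·5·5 = 1238 ≡ 3.
  α_i^2 mod 13 = [10, 3, 3, 4, 12].
  S_2 = Σ v_i α_i^2 r_i = 8·10·12 + 2·3·11 + 3·3·10 + 7·4·7 + 6·12·5 = 1672 ≡ 8.
  S = (6, 3, 8) ≠ 0, so r is not a codeword (an error is present).
Step 3: locate the error. For a single error e at position i, S_ℓ = v_i·e·α_i^ℓ, so α_err = S_1/S_0.
  S_0^{−1} = 6^{−1} = 11 (mod 13), so α_err = 3·11 = 33 ≡ 7 = α_1. Error position i = 1.
  Consistency check: S_2/S_1 = 8·9 = 72 ≡ 7 = α_err ✓ (single-error assumption holds).
Step 4: error magnitude e = S_0/v_1 = S_0·∏_{j≠1}(α_1 − α_j) = 6·5 = 30 ≡ 4 (mod 13).
Step 5: correct position 1: c_1 = r_1 − e = 12 − 4 ≡ 8 (mod 13). Hence c = [8, 11, 10, 7, 5].
  Check: interpolating c through the α_i gives m(x) = 4 + 8·x (degree < 2) with m(α_i) = c_i for every i, so c is indeed a codeword.


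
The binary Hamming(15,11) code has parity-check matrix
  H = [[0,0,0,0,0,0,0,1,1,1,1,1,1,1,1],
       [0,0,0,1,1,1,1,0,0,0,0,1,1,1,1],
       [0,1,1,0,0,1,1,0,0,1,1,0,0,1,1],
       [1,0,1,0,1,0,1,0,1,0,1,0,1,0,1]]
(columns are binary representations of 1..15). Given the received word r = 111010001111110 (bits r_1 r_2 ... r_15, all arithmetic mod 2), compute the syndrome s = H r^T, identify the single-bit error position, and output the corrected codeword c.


s = (0, 0, 1, 0)^T, error position = 2, corrected codeword c = 101010001111110

Compute s = H r^T mod 2 one row at a time:
  s_1 = 0 + 1 + 1 + 1 + 1 + 1 + 1 + 0 = 6 ≡ 0 (mod 2).
  s_2 = 0 + 1 + 0 + 0 + 1 + 1 + 1 + 0 = 4 ≡ 0 (mod 2).
  s_3 = 1 + 1 + 0 + 0 + 1 + 1 + 1 + 0 = 5 ≡ 1 (mod 2).
  s_4 = 1 + 1 + 1 + 0 + 1 + 1 + 1 + 0 = 6 ≡ 0 (mod 2).
s = (0, 0, 1, 0)^T — this equals column 2 of H (binary 0010), so error is at position 2.
Correct: flip bit 2 of r = 111010001111110 to get c = 101010001111110.


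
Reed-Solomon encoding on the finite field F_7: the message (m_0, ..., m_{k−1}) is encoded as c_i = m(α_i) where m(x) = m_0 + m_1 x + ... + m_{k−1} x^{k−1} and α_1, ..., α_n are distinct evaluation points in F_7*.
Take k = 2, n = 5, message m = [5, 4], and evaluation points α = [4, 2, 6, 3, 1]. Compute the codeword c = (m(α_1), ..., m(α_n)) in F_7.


c = [0, 6, 1, 3, 2]

Message polynomial: m(x) = 5 + 4·x (mod 7).
For each evaluation point α_i, compute m(α_i) mod 7:
  α_1 = 4: Horner steps 4 → 0, so m(4) = 0.
  α_2 = 2: Horner steps 4 → 6, so m(2) = 6.
  α_3 = 6: Horner steps 4 → 1, so m(6) = 1.
  α_4 = 3: Horner steps 4 → 3, so m(3) = 3.
  α_5 = 1: Horner steps 4 → 2, so m(1) = 2.
Codeword c = [0, 6, 1, 3, 2] ∈ F_7^5.


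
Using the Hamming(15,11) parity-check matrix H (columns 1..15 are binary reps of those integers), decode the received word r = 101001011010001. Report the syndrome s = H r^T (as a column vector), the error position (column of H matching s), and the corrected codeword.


s = (0, 0, 0, 1)^T, error position = 1, corrected codeword c = 001001011010001

Compute s = H r^T mod 2 one row at a time:
  s_1 = 1 + 1 + 0 + 1 + 0 + 0 + 0 + 1 = 4 ≡ 0 (mod 2).
  s_2 = 0 + 0 + 1 + 0 + 0 + 0 + 0 + 1 = 2 ≡ 0 (mod 2).
  s_3 = 0 + 1 + 1 + 0 + 0 + 1 + 0 + 1 = 4 ≡ 0 (mod 2).
  s_4 = 1 + 1 + 0 + 0 + 1 + 1 + 0 + 1 = 5 ≡ 1 (mod 2).
s = (0, 0, 0, 1)^T — this equals column 1 of H (binary 0001), so error is at position 1.
Correct: flip bit 1 of r = 101001011010001 to get c = 001001011010001.


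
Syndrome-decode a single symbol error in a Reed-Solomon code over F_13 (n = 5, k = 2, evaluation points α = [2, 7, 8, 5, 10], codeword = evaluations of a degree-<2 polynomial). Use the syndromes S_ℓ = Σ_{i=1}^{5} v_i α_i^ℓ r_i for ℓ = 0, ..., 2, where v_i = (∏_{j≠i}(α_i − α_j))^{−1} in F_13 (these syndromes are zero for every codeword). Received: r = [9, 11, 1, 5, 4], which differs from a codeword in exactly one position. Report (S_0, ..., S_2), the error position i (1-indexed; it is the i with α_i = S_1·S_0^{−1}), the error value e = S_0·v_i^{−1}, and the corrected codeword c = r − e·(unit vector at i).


S = (6, 8, 2), error at position 5, error magnitude e = 10, c = [9, 11, 1, 5, 7].

Step 1: column multipliers v_i = (∏_{j≠i}(α_i − α_j))^{−1} mod 13.
  i = 1 (α = 2): (2−7)(2−8)(2−5)(2−10) = (−5)·(−6)·(−3)·(−8) = 720 ≡ 5, so v_1 = 5^{−1} = 8 (mod 13).
  i = 2 (α = 7): (7−2)(7−8)(7−5)(7−10) = 5·(−1)·2·(−3) = 30 ≡ 4, so v_2 = 4^{−1} = 10 (mod 13).
  i = 3 (α = 8): (8−2)(8−7)(8−5)(8−10) = 6·1·3·(−2) = −36 ≡ 3, so v_3 = 3^{−1} = 9 (mod 13).
  i = 4 (α = 5): (5−2)(5−7)(5−8)(5−10) = 3·(−2)·(−3)·(−5) = −90 ≡ 1, so v_4 = 1^{−1} = 1 (mod 13).
  i = 5 (α = 10): (10−2)(10−7)(10−8)(10−5) = 8·3·2·5 = 240 ≡ 6, so v_5 = 6^{−1} = 11 (mod 13).
  v = [8, 10, 9, 1, 11].
Step 2: syndromes of r = [9, 11, 1, 5, 4] (all sums mod 13).
  S_0 = Σ v_i r_i = 8·9 + 10·11 + 9·1 + 1·5 + 11·4 = 240 ≡ 6.
  S_1 = Σ v_i α_i r_i = 8·2·9 + 10·7·11 + 9·8·1 + 1·5·5 + 11·10·4 = 1451 ≡ 8.
  α_i^2 mod 13 = [4, 10, 12, 12, 9].
  S_2 = Σ v_i α_i^2 r_i = 8·4·9 + 10·10·11 + 9·12·1 + 1·12·5 + 11·9·4 = 1952 ≡ 2.
  S = (6, 8, 2) ≠ 0, so r is not a codeword (an error is present).
Step 3: locate the error. For a single error e at position i, S_ℓ = v_i·e·α_i^ℓ, so α_err = S_1/S_0.
  S_0^{−1} = 6^{−1} = 11 (mod 13), so α_err = 8·11 = 88 ≡ 10 = α_5. Error position i = 5.
  Consistency check: S_2/S_1 = 2·5 = 10 ≡ 10 = α_err ✓ (single-error assumption holds).
Step 4: error magnitude e = S_0/v_5 = S_0·∏_{j≠5}(α_5 − α_j) = 6·6 = 36 ≡ 10 (mod 13).
Step 5: correct position 5: c_5 = r_5 − e = 4 − 10 ≡ 7 (mod 13). Hence c = [9, 11, 1, 5, 7].
  Check: interpolating c through the α_i gives m(x) = 3 + 3·x (degree < 2) with m(α_i) = c_i for every i, so c is indeed a codeword.


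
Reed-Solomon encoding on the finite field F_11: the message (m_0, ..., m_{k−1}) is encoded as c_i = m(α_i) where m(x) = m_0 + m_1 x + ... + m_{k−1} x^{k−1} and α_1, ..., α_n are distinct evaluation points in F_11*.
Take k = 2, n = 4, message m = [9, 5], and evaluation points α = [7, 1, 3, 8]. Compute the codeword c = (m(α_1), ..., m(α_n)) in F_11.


c = [0, 3, 2, 5]

Message polynomial: m(x) = 9 + 5·x (mod 11).
For each evaluation point α_i, compute m(α_i) mod 11:
  α_1 = 7: Horner steps 5 → 0, so m(7) = 0.
  α_2 = 1: Horner steps 5 → 3, so m(1) = 3.
  α_3 = 3: Horner steps 5 → 2, so m(3) = 2.
  α_4 = 8: Horner steps 5 → 5, so m(8) = 5.
Codeword c = [0, 3, 2, 5] ∈ F_11^4.


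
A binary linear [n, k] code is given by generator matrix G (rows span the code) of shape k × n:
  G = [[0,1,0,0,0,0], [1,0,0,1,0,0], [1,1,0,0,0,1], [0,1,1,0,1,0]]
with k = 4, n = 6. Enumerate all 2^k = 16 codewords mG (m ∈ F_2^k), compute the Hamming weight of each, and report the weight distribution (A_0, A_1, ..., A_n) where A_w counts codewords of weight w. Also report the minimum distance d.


Weight distribution: A_0 = 1, A_1 = 1, A_2 = 4, A_3 = 4, A_4 = 3, A_5 = 3. Minimum distance d = 1.

Enumerate all 2^4 = 16 messages m ∈ F_2^4.
For each, compute codeword c = mG in F_2^6, then tally its weight.
  m = 0000 → c = 000000, weight = 0.
  m = 1000 → c = 010000, weight = 1.
  m = 0100 → c = 100100, weight = 2.
  m = 1100 → c = 110100, weight = 3.
  m = 0010 → c = 110001, weight = 3.
  m = 1010 → c = 100001, weight = 2.
  m = 0110 → c = 010101, weight = 3.
  m = 1110 → c = 000101, weight = 2.
  m = 0001 → c = 011010, weight = 3.
  m = 1001 → c = 001010, weight = 2.
  m = 0101 → c = 111110, weight = 5.
  m = 1101 → c = 101110, weight = 4.
  m = 0011 → c = 101011, weight = 4.
  m = 1011 → c = 111011, weight = 5.
  m = 0111 → c = 001111, weight = 4.
  m = 1111 → c = 011111, weight = 5.
Tally weights:
  weight 0: 1 codewords.
  weight 1: 1 codewords.
  weight 2: 4 codewords.
  weight 3: 4 codewords.
  weight 4: 3 codewords.
  weight 5: 3 codewords.
Minimum distance d = smallest w > 0 with A_w > 0 = 1.
Sanity: Σ A_w = 16 = 2^4 = 16 ✓.


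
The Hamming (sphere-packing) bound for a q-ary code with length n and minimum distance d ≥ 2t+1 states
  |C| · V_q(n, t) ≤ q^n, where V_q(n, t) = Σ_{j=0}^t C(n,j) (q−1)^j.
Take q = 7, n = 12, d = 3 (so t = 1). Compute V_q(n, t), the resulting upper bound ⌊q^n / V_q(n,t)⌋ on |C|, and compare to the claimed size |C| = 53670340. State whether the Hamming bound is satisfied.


V_q(n, t) = 73, q^n = 13841287201, Hamming bound = 189606673, |C| = 53670340 ≤ bound (satisfied).

Step 1: Compute V_q(n, t) = Σ_{j=0}^1 C(n, j) (q−1)^j.
  j = 0: C(12,0)·(6)^0 = 1·1 = 1.
  j = 1: C(12,1)·(6)^1 = 12·6 = 72.
  V_q(n, t) = 1 + 72 = 73.
Step 2: q^n = 7^12 = 13841287201.
Step 3: Hamming bound ⌊q^n / V_q(n,t)⌋ = ⌊13841287201/73⌋ = 189606673.
Step 4: Compare |C| = 53670340 to 189606673: satisfied.
The claimed |C| lies below the Hamming bound.


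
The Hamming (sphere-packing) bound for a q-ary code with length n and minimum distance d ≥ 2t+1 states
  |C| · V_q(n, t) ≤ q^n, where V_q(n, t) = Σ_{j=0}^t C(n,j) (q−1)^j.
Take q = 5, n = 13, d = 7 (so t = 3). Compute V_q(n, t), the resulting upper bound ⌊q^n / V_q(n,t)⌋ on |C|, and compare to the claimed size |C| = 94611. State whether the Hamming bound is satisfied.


V_q(n, t) = 19605, q^n = 1220703125, Hamming bound = 62264, |C| = 94611 > bound (violated).

Step 1: Compute V_q(n, t) = Σ_{j=0}^3 C(n, j) (q−1)^j.
  j = 0: C(13,0)·(4)^0 = 1·1 = 1.
  j = 1: C(13,1)·(4)^1 = 13·4 = 52.
  j = 2: C(13,2)·(4)^2 = 78·16 = 1248.
  j = 3: C(13,3)·(4)^3 = 286·64 = 18304.
  V_q(n, t) = 1 + 52 + 1248 + 18304 = 19605.
Step 2: q^n = 5^13 = 1220703125.
Step 3: Hamming bound ⌊q^n / V_q(n,t)⌋ = ⌊1220703125/19605⌋ = 62264.
Step 4: Compare |C| = 94611 to 62264: violated.
The claimed |C| lies above the Hamming bound, so no 5-ary code of length 13 with d ≥ 7 can have 94611 codewords.


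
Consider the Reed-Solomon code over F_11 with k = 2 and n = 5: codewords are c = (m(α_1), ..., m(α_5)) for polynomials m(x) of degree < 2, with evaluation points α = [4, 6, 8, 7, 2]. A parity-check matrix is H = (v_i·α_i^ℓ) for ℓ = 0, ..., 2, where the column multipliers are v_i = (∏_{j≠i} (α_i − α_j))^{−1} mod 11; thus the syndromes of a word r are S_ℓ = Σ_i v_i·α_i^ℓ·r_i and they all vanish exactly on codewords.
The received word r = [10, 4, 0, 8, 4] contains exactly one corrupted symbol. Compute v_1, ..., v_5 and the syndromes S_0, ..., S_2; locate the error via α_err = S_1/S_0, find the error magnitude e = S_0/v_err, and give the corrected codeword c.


S = (2, 1, 6), error at position 2, error magnitude e = 10, c = [10, 5, 0, 8, 4].

Step 1: column multipliers v_i = (∏_{j≠i}(α_i − α_j))^{−1} mod 11.
  i = 1 (α = 4): (4−6)(4−8)(4−7)(4−2) = (−2)·(−4)·(−3)·2 = −48 ≡ 7, so v_1 = 7^{−1} = 8 (mod 11).
  i = 2 (α = 6): (6−4)(6−8)(6−7)(6−2) = 2·(−2)·(−1)·4 = 16 ≡ 5, so v_2 = 5^{−1} = 9 (mod 11).
  i = 3 (α = 8): (8−4)(8−6)(8−7)(8−2) = 4·2·1·6 = 48 ≡ 4, so v_3 = 4^{−1} = 3 (mod 11).
  i = 4 (α = 7): (7−4)(7−6)(7−8)(7−2) = 3·1·(−1)·5 = −15 ≡ 7, so v_4 = 7^{−1} = 8 (mod 11).
  i = 5 (α = 2): (2−4)(2−6)(2−8)(2−7) = (−2)·(−4)·(−6)·(−5) = 240 ≡ 9, so v_5 = 9^{−1} = 5 (mod 11).
  v = [8, 9, 3, 8, 5].
Step 2: syndromes of r = [10, 4, 0, 8, 4] (all sums mod 11).
  S_0 = Σ v_i r_i = 8·10 + 9·4 + 3·0 + 8·8 + 5·4 = 200 ≡ 2.
  S_1 = Σ v_i α_i r_i = 8·4·10 + 9·6·4 + 3·8·0 + 8·7·8 + 5·2·4 = 1024 ≡ 1.
  α_i^2 mod 11 = [5, 3, 9, 5, 4].
  S_2 = Σ v_i α_i^2 r_i = 8·5·10 + 9·3·4 + 3·9·0 + 8·5·8 + 5·4·4 = 908 ≡ 6.
  S = (2, 1, 6) ≠ 0, so r is not a codeword (an error is present).
Step 3: locate the error. For a single error e at position i, S_ℓ = v_i·e·α_i^ℓ, so α_err = S_1/S_0.
  S_0^{−1} = 2^{−1} = 6 (mod 11), so α_err = 1·6 = 6 ≡ 6 = α_2. Error position i = 2.
  Consistency check: S_2/S_1 = 6·1 = 6 ≡ 6 = α_err ✓ (single-error assumption holds).
Step 4: error magnitude e = S_0/v_2 = S_0·∏_{j≠2}(α_2 − α_j) = 2·5 = 10 ≡ 10 (mod 11).
Step 5: correct position 2: c_2 = r_2 − e = 4 − 10 ≡ 5 (mod 11). Hence c = [10, 5, 0, 8, 4].
  Check: interpolating c through the α_i gives m(x) = 9 + 3·x (degree < 2) with m(α_i) = c_i for every i, so c is indeed a codeword.


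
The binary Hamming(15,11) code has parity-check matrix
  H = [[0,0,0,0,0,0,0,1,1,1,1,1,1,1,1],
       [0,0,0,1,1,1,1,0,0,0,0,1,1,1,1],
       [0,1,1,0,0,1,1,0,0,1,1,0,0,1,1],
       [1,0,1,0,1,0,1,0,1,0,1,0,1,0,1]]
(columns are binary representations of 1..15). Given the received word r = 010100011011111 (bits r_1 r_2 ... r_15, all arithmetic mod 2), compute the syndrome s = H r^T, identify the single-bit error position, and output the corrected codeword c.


s = (1, 1, 0, 0)^T, error position = 12, corrected codeword c = 010100011010111

Compute s = H r^T mod 2 one row at a time:
  s_1 = 1 + 1 + 0 + 1 + 1 + 1 + 1 + 1 = 7 ≡ 1 (mod 2).
  s_2 = 1 + 0 + 0 + 0 + 1 + 1 + 1 + 1 = 5 ≡ 1 (mod 2).
  s_3 = 1 + 0 + 0 + 0 + 0 + 1 + 1 + 1 = 4 ≡ 0 (mod 2).
  s_4 = 0 + 0 + 0 + 0 + 1 + 1 + 1 + 1 = 4 ≡ 0 (mod 2).
s = (1, 1, 0, 0)^T — this equals column 12 of H (binary 1100), so error is at position 12.
Correct: flip bit 12 of r = 010100011011111 to get c = 010100011010111.


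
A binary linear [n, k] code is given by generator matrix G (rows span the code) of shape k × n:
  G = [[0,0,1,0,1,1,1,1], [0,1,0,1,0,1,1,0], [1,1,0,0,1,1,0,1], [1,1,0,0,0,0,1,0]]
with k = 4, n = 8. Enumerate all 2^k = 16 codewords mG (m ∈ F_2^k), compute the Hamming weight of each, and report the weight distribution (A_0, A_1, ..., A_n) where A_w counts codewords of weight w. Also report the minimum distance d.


Weight distribution: A_0 = 1, A_1 = 1, A_3 = 2, A_4 = 5, A_5 = 5, A_6 = 2. Minimum distance d = 1.

Enumerate all 2^4 = 16 messages m ∈ F_2^4.
For each, compute codeword c = mG in F_2^8, then tally its weight.
  m = 0000 → c = 00000000, weight = 0.
  m = 1000 → c = 00101111, weight = 5.
  m = 0100 → c = 01010110, weight = 4.
  m = 1100 → c = 01111001, weight = 5.
  m = 0010 → c = 11001101, weight = 5.
  m = 1010 → c = 11100010, weight = 4.
  m = 0110 → c = 10011011, weight = 5.
  m = 1110 → c = 10110100, weight = 4.
  m = 0001 → c = 11000010, weight = 3.
  m = 1001 → c = 11101101, weight = 6.
  m = 0101 → c = 10010100, weight = 3.
  m = 1101 → c = 10111011, weight = 6.
  m = 0011 → c = 00001111, weight = 4.
  m = 1011 → c = 00100000, weight = 1.
  m = 0111 → c = 01011001, weight = 4.
  m = 1111 → c = 01110110, weight = 5.
Tally weights:
  weight 0: 1 codewords.
  weight 1: 1 codewords.
  weight 3: 2 codewords.
  weight 4: 5 codewords.
  weight 5: 5 codewords.
  weight 6: 2 codewords.
Minimum distance d = smallest w > 0 with A_w > 0 = 1.
Sanity: Σ A_w = 16 = 2^4 = 16 ✓.
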